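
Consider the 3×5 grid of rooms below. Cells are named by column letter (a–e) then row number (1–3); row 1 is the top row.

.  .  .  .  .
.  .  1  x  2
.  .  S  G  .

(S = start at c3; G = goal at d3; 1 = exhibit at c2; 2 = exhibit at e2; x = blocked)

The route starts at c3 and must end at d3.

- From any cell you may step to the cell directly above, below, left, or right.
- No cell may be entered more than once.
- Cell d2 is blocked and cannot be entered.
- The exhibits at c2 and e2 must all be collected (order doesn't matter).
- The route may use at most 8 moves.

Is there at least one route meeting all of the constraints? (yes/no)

One route that works: c3 → c2 → c1 → d1 → e1 → e2 → e3 → d3.

yes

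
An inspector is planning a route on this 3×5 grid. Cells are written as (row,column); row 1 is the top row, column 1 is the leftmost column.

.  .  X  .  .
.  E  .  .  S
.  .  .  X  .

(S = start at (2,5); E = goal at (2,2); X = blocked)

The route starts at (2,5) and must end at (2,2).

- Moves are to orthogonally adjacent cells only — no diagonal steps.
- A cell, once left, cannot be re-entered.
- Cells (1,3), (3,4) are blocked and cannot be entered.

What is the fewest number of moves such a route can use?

3

The Manhattan distance from (2,5) to (2,2) is |2−2| + |5−2| = 3, so at least 3 moves are needed.
A route of 3 moves achieves this: (2,5) → (2,4) → (2,3) → (2,2).
Since 3 matches the lower bound, it is optimal.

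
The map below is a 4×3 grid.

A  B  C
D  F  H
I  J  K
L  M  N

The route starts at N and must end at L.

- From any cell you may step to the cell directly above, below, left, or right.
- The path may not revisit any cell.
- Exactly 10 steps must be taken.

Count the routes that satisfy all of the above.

Need simple routes of exactly 10 moves from N to L (Manhattan distance 2, so 4 moves are spent on a detour and 4 undoing it).
Branch systematically from the start, pruning whenever the remaining move budget drops below the Manhattan distance to L or differs from it in parity. Grouping the completions by first move — via K: 6; via M: 4 — and summing: 6 + 4 = 10.
That gives 10 routes.

10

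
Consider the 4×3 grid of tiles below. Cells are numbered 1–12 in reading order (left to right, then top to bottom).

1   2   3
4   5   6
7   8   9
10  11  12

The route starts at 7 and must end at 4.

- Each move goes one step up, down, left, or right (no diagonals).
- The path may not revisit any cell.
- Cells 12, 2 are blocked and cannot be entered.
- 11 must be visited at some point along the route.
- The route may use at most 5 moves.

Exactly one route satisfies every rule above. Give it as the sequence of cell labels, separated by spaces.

7 10 11 8 5 4

Any route must reach 11 and still end at 4 within 5 moves, so the order of the required stops is forced.
Route from 7: down to 10, right to 11, 2× up (reaching 5), left to 4 — 5 moves in all.
Check: all required cells visited; 5 ≤ 5 moves.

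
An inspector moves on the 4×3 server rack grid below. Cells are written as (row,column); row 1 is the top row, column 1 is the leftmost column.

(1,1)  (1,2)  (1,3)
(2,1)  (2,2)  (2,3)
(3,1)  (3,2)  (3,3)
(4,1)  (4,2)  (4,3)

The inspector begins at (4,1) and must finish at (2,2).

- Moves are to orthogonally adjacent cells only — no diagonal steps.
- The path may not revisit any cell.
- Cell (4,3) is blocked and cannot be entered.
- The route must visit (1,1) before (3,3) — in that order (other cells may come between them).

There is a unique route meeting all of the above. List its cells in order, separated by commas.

(4,1), (3,1), (2,1), (1,1), (1,2), (1,3), (2,3), (3,3), (3,2), (2,2)

The waypoints must appear in the order (1,1), (3,3), with no cell reused.
Route from (4,1): up 3 to (1,1), right 2 to (1,3), down 2 to (3,3), left 1 to (3,2), up 1 to (2,2) — 9 moves in all.
Check: order respected ((1,1) at step 3, (3,3) at step 7).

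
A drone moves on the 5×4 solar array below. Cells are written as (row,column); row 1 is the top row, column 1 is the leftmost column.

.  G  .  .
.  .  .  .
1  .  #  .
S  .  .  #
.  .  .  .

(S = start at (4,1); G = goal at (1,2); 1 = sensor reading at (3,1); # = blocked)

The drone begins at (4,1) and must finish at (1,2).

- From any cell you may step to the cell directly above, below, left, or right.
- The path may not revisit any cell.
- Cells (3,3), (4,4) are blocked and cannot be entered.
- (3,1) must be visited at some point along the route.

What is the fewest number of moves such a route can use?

4

Any route passes through (3,1) somewhere between (4,1) and (1,2). Summing Manhattan distances along the two legs ((4,1) → (3,1) → (1,2)) gives a lower bound of 1 + 3 = 4 moves.
A route of 4 moves achieves this: (4,1) → (3,1) → (2,1) → (1,1) → (1,2).
Since 4 matches the lower bound, it is optimal.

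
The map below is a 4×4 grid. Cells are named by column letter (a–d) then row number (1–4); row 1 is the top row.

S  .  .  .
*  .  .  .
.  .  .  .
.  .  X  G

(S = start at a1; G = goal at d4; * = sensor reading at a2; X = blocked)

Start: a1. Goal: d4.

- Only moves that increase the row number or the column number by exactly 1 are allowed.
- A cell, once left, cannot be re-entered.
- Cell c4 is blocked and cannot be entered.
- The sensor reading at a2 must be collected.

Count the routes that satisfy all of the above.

4

A right/down-only route from a1 to d4 makes exactly 3 down-moves and 3 right-moves in some order.
With no other constraints that would be C(6,3) = 20 routes.
Split at a2 and multiply the segment counts (each segment already excludes blocked cells): a1→a2: 1; a2→d4: 4; product = 4.
That gives 4 routes.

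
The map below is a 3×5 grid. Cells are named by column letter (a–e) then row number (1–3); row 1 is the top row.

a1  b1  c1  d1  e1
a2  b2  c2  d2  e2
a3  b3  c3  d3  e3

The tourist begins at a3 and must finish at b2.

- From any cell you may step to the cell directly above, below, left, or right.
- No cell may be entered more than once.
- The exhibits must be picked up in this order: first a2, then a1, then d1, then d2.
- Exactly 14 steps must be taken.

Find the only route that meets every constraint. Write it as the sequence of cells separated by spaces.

a3 a2 a1 b1 c1 d1 e1 e2 e3 d3 d2 c2 c3 b3 b2

The waypoints must appear in the order a2, a1, d1, d2, with no cell reused.
Route from a3: 2× up (reaching a1), 4× right (reaching e1), 2× down (reaching e3), left to d3, up to d2, left to c2, down to c3, left to b3, up to b2 — 14 moves in all.
Check: order respected (a2 at step 1, a1 at step 2, d1 at step 5, d2 at step 10); 14 moves as required.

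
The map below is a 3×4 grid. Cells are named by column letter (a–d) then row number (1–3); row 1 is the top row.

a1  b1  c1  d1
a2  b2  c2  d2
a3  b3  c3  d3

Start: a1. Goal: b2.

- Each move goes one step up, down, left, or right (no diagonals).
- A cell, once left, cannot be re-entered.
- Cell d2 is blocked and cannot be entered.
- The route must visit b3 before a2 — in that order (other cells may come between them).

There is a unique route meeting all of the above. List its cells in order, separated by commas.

a1, b1, c1, c2, c3, b3, a3, a2, b2

The waypoints must appear in the order b3, a2, with no cell reused.
Route from a1: right 2 to c1, down 2 to c3, left 2 to a3, up 1 to a2, right 1 to b2 — 8 moves in all.
Check: order respected (b3 at step 5, a2 at step 7).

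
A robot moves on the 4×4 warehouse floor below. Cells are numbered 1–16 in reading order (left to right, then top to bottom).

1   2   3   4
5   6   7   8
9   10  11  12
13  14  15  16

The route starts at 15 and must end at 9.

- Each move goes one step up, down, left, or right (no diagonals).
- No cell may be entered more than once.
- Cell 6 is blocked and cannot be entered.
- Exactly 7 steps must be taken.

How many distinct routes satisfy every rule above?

3

Need simple routes of exactly 7 moves from 15 to 9 (Manhattan distance 3, so 2 moves are spent on a detour and 2 undoing it).
Enumerating: 15 11 7 3 2 1 5 9 | 15 16 12 8 7 11 10 9 | 15 16 12 11 10 14 13 9.
That gives 3 routes.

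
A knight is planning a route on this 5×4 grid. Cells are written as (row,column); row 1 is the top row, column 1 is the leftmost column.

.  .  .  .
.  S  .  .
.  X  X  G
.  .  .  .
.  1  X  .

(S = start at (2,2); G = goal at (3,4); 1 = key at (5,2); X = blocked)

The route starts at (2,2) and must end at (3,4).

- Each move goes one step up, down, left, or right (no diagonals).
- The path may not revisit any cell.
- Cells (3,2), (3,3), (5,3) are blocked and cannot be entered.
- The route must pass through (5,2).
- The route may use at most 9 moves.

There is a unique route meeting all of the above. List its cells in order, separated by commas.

(2,2), (2,1), (3,1), (4,1), (5,1), (5,2), (4,2), (4,3), (4,4), (3,4)

The 9-move cap with required stops at (5,2) leaves no slack for detours.
Route from (2,2): left 1 to (2,1), down 3 to (5,1), right 1 to (5,2), up 1 to (4,2), right 2 to (4,4), up 1 to (3,4) — 9 moves in all.
Check: all required cells visited; 9 ≤ 9 moves.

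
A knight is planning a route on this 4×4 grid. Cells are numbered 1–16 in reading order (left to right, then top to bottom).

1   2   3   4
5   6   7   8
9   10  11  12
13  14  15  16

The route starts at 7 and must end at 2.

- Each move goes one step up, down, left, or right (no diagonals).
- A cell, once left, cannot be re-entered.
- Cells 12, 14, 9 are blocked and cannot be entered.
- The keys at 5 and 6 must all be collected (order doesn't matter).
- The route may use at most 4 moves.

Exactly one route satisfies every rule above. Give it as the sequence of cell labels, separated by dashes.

7 - 6 - 5 - 1 - 2

Any route must reach 5 and 6 and still end at 2 within 4 moves, so the order of the required stops is forced.
Route from 7: 2× left (reaching 5), up to 1, right to 2 — 4 moves in all.
Check: all required cells visited; 4 ≤ 4 moves.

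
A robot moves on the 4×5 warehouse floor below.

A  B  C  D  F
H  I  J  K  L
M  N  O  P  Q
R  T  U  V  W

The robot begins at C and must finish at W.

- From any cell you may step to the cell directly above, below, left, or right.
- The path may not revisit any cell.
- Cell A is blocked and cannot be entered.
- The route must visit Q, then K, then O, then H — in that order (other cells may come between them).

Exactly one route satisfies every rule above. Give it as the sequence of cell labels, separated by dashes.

The waypoints must appear in the order Q, K, O, H, with no cell reused.
Route from C: 2× right (reaching F), 2× down (reaching Q), left to P, up to K, left to J, down to O, left to N, up to I, left to H, 2× down (reaching R), 4× right (reaching W) — 17 moves in all.
Check: order respected (Q at step 4, K at step 6, O at step 8, H at step 11).

C - D - F - L - Q - P - K - J - O - N - I - H - M - R - T - U - V - W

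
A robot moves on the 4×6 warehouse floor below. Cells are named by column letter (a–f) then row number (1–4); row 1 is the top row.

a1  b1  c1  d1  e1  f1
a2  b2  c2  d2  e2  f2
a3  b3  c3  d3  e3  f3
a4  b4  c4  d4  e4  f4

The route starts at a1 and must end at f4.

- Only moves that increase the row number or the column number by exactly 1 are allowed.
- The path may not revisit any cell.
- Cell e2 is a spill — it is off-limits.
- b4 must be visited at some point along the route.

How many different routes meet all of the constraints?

4

A right/down-only route from a1 to f4 makes exactly 3 down-moves and 5 right-moves in some order.
With no other constraints that would be C(8,3) = 56 routes.
Split at b4 and multiply the segment counts (each segment already excludes blocked cells): a1→b4: 4; b4→f4: 1; product = 4.
That gives 4 routes.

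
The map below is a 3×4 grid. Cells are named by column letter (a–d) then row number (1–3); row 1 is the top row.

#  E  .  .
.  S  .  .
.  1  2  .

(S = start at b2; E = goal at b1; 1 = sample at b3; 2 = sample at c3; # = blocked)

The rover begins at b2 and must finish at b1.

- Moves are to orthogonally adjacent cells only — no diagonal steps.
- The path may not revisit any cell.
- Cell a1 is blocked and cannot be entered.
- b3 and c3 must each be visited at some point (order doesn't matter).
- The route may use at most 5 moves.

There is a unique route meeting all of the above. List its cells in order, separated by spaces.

The 5-move cap with required stops at b3, c3 leaves no slack for detours.
Route from b2: down to b3, right to c3, 2× up (reaching c1), left to b1 — 5 moves in all.
Check: all required cells visited; 5 ≤ 5 moves.

b2 b3 c3 c2 c1 b1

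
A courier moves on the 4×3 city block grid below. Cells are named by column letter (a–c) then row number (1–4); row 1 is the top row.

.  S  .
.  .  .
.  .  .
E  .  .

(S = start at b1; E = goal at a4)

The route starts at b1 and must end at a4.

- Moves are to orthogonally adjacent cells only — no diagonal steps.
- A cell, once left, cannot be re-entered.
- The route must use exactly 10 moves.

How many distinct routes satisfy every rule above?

4

Need simple routes of exactly 10 moves from b1 to a4 (Manhattan distance 4, so 3 moves are spent on a detour and 3 undoing it).
Enumerating: b1 a1 a2 a3 b3 b2 c2 c3 c4 b4 a4 | b1 a1 a2 b2 c2 c3 c4 b4 b3 a3 a4 | b1 c1 c2 c3 c4 b4 b3 b2 a2 a3 a4 | b1 c1 c2 b2 a2 a3 b3 c3 c4 b4 a4.
That gives 4 routes.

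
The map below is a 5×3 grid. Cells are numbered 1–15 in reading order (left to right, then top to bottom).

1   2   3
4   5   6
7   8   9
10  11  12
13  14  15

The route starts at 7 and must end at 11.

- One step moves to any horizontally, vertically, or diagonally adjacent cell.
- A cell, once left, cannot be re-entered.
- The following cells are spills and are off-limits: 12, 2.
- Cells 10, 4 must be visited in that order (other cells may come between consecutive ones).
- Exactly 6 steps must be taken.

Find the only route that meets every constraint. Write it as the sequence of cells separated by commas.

7, 10, 8, 4, 5, 9, 11

The waypoints must appear in the order 10, 4, with no cell reused.
Route from 7: down to 10, up-right to 8, up-left to 4, right to 5, down-right to 9, down-left to 11 — 6 moves in all.
Check: order respected (10 at step 1, 4 at step 3); 6 moves as required.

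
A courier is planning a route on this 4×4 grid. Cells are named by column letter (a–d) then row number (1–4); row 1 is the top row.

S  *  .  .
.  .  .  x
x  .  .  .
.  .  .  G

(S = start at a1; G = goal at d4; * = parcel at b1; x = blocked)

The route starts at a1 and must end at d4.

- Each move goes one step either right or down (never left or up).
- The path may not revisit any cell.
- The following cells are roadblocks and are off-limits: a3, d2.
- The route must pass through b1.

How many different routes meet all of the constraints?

7

A right/down-only route from a1 to d4 makes exactly 3 down-moves and 3 right-moves in some order.
With no other constraints that would be C(6,3) = 20 routes.
Split at b1 and multiply the segment counts (each segment already excludes blocked cells): a1→b1: 1; b1→d4: 7; product = 7.
That gives 7 routes.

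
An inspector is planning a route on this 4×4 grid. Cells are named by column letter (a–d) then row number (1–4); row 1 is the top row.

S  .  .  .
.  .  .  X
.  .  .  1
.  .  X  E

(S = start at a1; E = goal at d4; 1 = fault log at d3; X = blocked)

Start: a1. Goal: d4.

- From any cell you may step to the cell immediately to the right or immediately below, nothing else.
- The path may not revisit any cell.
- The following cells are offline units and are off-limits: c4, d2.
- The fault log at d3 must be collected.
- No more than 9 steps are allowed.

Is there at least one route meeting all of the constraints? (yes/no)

One route that works: a1 → a2 → a3 → b3 → c3 → d3 → d4.

yes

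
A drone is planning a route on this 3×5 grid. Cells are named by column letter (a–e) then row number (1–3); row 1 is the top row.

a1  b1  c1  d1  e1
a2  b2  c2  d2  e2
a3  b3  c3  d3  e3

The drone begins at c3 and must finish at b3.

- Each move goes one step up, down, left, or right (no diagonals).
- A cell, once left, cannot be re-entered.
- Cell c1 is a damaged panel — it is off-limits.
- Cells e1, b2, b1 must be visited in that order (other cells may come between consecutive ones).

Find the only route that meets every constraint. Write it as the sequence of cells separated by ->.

The waypoints must appear in the order e1, b2, b1, with no cell reused.
Route from c3: 2× right (reaching e3), 2× up (reaching e1), left to d1, down to d2, 2× left (reaching b2), up to b1, left to a1, 2× down (reaching a3), right to b3 — 13 moves in all.
Check: order respected (e1 at step 4, b2 at step 8, b1 at step 9).

c3 -> d3 -> e3 -> e2 -> e1 -> d1 -> d2 -> c2 -> b2 -> b1 -> a1 -> a2 -> a3 -> b3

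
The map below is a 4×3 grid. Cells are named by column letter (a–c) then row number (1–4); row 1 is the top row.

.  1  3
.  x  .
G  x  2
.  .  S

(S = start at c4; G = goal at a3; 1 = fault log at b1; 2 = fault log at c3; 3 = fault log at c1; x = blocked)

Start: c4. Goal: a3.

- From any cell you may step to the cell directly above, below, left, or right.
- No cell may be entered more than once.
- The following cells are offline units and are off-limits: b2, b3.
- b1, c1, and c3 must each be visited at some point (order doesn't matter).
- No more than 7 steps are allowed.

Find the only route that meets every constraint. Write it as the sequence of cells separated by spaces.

Any route must reach b1, c1, and c3 and still end at a3 within 7 moves, so the order of the required stops is forced.
Route from c4: 3× up (reaching c1), 2× left (reaching a1), 2× down (reaching a3) — 7 moves in all.
Check: all required cells visited; 7 ≤ 7 moves.

c4 c3 c2 c1 b1 a1 a2 a3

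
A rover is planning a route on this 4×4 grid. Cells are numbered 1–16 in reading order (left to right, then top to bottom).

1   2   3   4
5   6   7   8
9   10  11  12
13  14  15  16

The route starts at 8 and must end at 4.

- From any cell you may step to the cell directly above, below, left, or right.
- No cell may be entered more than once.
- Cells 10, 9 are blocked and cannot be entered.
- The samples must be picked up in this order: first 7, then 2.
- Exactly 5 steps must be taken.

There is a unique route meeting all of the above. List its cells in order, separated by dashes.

8 - 7 - 6 - 2 - 3 - 4

The waypoints must appear in the order 7, 2, with no cell reused.
Route from 8: left 2 to 6, up 1 to 2, right 2 to 4 — 5 moves in all.
Check: order respected (7 at step 1, 2 at step 3); 5 moves as required.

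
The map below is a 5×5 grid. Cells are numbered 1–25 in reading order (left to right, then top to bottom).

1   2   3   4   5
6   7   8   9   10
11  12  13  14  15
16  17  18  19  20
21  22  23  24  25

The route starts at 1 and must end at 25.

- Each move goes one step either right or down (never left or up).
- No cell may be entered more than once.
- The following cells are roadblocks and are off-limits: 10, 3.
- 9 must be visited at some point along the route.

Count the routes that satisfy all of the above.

6

A right/down-only route from 1 to 25 makes exactly 4 down-moves and 4 right-moves in some order.
With no other constraints that would be C(8,4) = 70 routes.
Split at 9 and multiply the segment counts (each segment already excludes blocked cells): 1→9: 2; 9→25: 3; product = 6.
That gives 6 routes.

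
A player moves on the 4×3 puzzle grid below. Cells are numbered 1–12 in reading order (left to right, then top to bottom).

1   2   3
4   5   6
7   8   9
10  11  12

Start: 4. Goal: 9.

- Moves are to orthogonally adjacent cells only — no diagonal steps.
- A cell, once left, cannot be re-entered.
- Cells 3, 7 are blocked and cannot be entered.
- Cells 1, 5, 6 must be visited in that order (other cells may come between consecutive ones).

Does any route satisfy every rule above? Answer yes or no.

yes

One route that works: 4 → 1 → 2 → 5 → 6 → 9.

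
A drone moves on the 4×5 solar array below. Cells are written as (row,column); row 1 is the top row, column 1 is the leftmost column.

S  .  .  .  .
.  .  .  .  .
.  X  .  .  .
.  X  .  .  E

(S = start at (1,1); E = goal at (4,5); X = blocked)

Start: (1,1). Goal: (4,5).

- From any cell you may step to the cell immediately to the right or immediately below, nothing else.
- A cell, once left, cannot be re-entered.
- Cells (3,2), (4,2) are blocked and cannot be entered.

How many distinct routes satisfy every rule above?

A right/down-only route from (1,1) to (4,5) makes exactly 3 down-moves and 4 right-moves in some order.
With no other constraints that would be C(7,3) = 35 routes.
Subtract routes through each blocked cell (inclusion–exclusion for overlaps): − through (3,2): 12 − through (4,2): 4 + through (3,2)&(4,2): 3 → 22.
That gives 22 routes.

22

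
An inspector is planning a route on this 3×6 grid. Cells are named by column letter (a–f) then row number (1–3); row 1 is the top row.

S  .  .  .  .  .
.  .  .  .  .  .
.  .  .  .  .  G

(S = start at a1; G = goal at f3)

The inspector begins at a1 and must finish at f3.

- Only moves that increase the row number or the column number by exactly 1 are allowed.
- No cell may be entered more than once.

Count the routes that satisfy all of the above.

21

A right/down-only route from a1 to f3 makes exactly 2 down-moves and 5 right-moves in some order.
With no other constraints that would be C(7,2) = 21 routes.
That gives 21 routes.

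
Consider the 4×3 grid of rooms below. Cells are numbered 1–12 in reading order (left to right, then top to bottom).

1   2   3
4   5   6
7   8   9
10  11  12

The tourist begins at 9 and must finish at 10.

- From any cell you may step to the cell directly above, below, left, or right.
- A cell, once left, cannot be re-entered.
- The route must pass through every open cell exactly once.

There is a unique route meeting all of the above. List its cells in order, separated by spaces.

9 12 11 8 5 6 3 2 1 4 7 10

Need to visit all 12 open cells exactly once, starting at 9 and ending at 10.
Cell 12 has only two open neighbours (9 and 11), so the path must pass straight through it: one of those is the cell it's entered from and the other is where it exits.
Route from 9: down to 12, left to 11, 2× up (reaching 5), right to 6, up to 3, 2× left (reaching 1), 3× down (reaching 10) — 11 moves in all.
Check: all 12 open cells covered.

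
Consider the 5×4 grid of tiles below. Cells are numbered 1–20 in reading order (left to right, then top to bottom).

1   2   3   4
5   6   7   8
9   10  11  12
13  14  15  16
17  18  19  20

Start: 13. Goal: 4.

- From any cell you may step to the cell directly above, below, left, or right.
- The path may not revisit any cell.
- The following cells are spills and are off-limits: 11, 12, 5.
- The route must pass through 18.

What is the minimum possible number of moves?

8

Any route passes through 18 somewhere between 13 and 4. Summing Manhattan distances along the two legs (13 → 18 → 4) gives a lower bound of 2 + 6 = 8 moves.
A route of 8 moves achieves this: 13 → 17 → 18 → 14 → 10 → 6 → 2 → 3 → 4.
Since 8 matches the lower bound, it is optimal.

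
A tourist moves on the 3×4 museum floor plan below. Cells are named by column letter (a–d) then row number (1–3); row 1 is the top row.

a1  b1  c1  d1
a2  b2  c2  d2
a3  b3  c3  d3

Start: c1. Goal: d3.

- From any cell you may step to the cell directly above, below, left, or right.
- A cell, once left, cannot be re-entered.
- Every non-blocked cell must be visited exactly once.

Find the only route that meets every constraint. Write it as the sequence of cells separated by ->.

c1 -> d1 -> d2 -> c2 -> b2 -> b1 -> a1 -> a2 -> a3 -> b3 -> c3 -> d3

Need to visit all 12 open cells exactly once, starting at c1 and ending at d3.
Cell d1 has only two open neighbours (d2 and c1), so the path must pass straight through it: one of those is the cell it's entered from and the other is where it exits.
Route from c1: right to d1, down to d2, 2× left (reaching b2), up to b1, left to a1, 2× down (reaching a3), 3× right (reaching d3) — 11 moves in all.
Check: all 12 open cells covered.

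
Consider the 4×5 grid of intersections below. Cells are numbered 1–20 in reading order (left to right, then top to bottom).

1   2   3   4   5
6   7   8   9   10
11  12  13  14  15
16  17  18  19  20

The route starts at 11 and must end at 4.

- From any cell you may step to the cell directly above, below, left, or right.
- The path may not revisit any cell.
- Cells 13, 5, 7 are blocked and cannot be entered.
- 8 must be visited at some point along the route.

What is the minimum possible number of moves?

Any route passes through 8 somewhere between 11 and 4. Summing Manhattan distances along the two legs (11 → 8 → 4) gives a lower bound of 3 + 2 = 5 moves.
That bound ignores the blocked cells. Measuring each leg by the fewest moves that actually steer around them (11→8: 5; 8→4: 2) raises the lower bound to 7.
A route of 7 moves exists: 11 → 6 → 1 → 2 → 3 → 8 → 9 → 4.
Since 7 matches that lower bound, it is optimal.

7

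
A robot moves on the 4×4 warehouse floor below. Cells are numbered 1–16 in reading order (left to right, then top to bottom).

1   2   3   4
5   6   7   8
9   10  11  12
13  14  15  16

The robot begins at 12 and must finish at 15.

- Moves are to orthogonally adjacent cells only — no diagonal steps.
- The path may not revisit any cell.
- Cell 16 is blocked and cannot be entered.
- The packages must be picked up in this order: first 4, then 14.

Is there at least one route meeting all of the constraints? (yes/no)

One route that works: 12 → 8 → 4 → 3 → 7 → 11 → 10 → 14 → 15.

yes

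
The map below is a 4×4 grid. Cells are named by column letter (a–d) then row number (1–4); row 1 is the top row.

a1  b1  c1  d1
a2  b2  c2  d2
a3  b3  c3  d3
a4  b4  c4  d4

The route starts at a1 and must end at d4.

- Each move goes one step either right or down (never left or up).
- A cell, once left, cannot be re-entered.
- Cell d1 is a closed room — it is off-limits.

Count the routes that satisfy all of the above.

19

A right/down-only route from a1 to d4 makes exactly 3 down-moves and 3 right-moves in some order.
With no other constraints that would be C(6,3) = 20 routes.
Subtract routes through each blocked cell (inclusion–exclusion for overlaps): − through d1: 1 → 19.
That gives 19 routes.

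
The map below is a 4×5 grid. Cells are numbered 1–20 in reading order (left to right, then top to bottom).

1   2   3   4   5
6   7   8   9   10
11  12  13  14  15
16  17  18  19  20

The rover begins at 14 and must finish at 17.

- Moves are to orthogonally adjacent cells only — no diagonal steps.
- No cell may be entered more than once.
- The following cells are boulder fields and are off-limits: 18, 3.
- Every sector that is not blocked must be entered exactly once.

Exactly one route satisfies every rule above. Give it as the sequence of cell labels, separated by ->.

Need to visit all 18 open cells exactly once, starting at 14 and ending at 17.
Cell 19 has only two open neighbours (14 and 20), so the path must pass straight through it: one of those is the cell it's entered from and the other is where it exits.
Route from 14: down 1 to 19, right 1 to 20, up 3 to 5, left 1 to 4, down 1 to 9, left 1 to 8, down 1 to 13, left 1 to 12, up 2 to 2, left 1 to 1, down 3 to 16, right 1 to 17 — 17 moves in all.
Check: all 18 open cells covered.

14 -> 19 -> 20 -> 15 -> 10 -> 5 -> 4 -> 9 -> 8 -> 13 -> 12 -> 7 -> 2 -> 1 -> 6 -> 11 -> 16 -> 17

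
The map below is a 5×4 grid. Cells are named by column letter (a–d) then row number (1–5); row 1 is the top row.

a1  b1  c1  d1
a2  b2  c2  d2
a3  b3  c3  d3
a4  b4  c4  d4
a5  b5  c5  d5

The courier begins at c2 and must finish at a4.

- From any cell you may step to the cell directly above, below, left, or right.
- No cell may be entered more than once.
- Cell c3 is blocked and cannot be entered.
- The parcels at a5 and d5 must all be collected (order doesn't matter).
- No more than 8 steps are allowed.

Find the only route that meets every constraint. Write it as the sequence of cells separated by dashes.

The budget equals the shortest possible length, so every move has to be on a shortest route through the required cells.
Route from c2: right 1 to d2, down 3 to d5, left 3 to a5, up 1 to a4 — 8 moves in all.
Check: all required cells visited; 8 ≤ 8 moves.

c2 - d2 - d3 - d4 - d5 - c5 - b5 - a5 - a4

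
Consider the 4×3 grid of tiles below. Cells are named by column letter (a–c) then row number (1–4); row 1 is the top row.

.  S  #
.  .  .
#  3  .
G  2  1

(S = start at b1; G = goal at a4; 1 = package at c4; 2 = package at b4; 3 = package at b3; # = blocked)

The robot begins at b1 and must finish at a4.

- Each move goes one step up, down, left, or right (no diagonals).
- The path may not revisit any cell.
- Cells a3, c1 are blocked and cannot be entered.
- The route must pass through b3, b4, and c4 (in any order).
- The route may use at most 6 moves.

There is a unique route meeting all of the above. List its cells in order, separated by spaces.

The budget equals the shortest possible length, so every move has to be on a shortest route through the required cells.
Route from b1: down 2 to b3, right 1 to c3, down 1 to c4, left 2 to a4 — 6 moves in all.
Check: all required cells visited; 6 ≤ 6 moves.

b1 b2 b3 c3 c4 b4 a4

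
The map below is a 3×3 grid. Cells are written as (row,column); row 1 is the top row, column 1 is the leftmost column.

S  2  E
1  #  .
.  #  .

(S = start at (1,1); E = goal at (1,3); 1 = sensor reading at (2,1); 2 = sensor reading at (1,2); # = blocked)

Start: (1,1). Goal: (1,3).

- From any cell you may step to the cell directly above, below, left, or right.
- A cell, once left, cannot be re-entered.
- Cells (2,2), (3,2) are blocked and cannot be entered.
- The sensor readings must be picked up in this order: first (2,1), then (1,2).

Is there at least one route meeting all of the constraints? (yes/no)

Every way from (2,1) onward to (1,3) runs back through (1,1), which the route has already used — so it cannot be completed without a revisit.

no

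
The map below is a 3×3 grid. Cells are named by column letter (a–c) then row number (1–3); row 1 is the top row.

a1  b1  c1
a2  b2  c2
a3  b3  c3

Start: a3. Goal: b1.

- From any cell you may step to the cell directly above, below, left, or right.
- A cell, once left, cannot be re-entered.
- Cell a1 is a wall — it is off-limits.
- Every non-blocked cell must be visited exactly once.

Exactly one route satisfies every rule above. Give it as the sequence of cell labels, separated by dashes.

Need to visit all 8 open cells exactly once, starting at a3 and ending at b1.
Cell a2 has only two open neighbours (a3 and b2), so the path must pass straight through it: one of those is the cell it's entered from and the other is where it exits.
Route from a3: up 1 to a2, right 1 to b2, down 1 to b3, right 1 to c3, up 2 to c1, left 1 to b1 — 7 moves in all.
Check: all 8 open cells covered.

a3 - a2 - b2 - b3 - c3 - c2 - c1 - b1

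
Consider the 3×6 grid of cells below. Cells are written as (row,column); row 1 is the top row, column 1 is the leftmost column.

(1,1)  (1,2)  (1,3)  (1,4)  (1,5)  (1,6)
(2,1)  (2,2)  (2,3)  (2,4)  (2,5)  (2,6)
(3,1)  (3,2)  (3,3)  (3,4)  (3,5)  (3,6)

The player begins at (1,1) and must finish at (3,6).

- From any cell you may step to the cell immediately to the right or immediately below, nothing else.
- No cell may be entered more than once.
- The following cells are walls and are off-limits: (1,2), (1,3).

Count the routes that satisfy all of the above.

6

A right/down-only route from (1,1) to (3,6) makes exactly 2 down-moves and 5 right-moves in some order.
With no other constraints that would be C(7,2) = 21 routes.
Subtract routes through each blocked cell (inclusion–exclusion for overlaps): − through (1,2): 15 − through (1,3): 10 + through (1,2)&(1,3): 10 → 6.
That gives 6 routes.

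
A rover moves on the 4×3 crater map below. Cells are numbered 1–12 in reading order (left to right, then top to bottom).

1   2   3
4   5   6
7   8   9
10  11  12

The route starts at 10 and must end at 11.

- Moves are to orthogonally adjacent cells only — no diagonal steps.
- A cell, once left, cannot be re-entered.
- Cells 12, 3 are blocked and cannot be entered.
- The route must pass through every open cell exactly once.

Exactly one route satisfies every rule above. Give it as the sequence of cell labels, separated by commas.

10, 7, 4, 1, 2, 5, 6, 9, 8, 11

Need to visit all 10 open cells exactly once, starting at 10 and ending at 11.
Cell 2 has only two open neighbours (5 and 1), so the path must pass straight through it: one of those is the cell it's entered from and the other is where it exits.
Route from 10: 3× up (reaching 1), right to 2, down to 5, right to 6, down to 9, left to 8, down to 11 — 9 moves in all.
Check: all 10 open cells covered.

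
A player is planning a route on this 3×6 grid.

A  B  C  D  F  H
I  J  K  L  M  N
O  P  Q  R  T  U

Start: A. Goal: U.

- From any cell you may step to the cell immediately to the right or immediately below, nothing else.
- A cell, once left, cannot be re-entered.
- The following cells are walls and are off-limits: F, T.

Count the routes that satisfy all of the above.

4

A right/down-only route from A to U makes exactly 2 down-moves and 5 right-moves in some order.
With no other constraints that would be C(7,2) = 21 routes.
Subtract routes through each blocked cell (inclusion–exclusion for overlaps): − through F: 3 − through T: 15 + through F&T: 1 → 4.
That gives 4 routes.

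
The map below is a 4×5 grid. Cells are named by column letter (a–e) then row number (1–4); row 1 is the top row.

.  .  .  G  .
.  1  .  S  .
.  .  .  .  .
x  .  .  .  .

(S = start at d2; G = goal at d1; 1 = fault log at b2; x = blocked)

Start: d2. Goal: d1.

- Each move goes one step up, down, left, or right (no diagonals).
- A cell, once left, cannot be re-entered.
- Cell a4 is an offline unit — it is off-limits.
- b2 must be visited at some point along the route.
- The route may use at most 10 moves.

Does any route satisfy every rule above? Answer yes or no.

yes

One route that works: d2 → c2 → b2 → b1 → c1 → d1.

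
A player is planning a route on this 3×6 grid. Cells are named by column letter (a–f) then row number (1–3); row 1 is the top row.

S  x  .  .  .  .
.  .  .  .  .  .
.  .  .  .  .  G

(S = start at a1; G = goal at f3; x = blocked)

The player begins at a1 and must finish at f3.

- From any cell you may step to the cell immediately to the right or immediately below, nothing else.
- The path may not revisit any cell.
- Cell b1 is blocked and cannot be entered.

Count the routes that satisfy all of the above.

6

A right/down-only route from a1 to f3 makes exactly 2 down-moves and 5 right-moves in some order.
With no other constraints that would be C(7,2) = 21 routes.
Subtract routes through each blocked cell (inclusion–exclusion for overlaps): − through b1: 15 → 6.
That gives 6 routes.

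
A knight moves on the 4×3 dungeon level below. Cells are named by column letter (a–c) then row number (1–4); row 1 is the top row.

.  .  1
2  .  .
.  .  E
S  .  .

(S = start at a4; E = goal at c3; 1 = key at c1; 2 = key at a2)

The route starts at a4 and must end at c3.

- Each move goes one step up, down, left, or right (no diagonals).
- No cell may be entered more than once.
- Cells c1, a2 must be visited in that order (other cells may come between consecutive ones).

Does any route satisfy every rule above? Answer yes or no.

Ignoring the required order, 8 revisit-free routes from a4 to c3 pass through all of c1 and a2; the waypoint orders that occur are a2 → c1 (8) — never c1 → a2.

no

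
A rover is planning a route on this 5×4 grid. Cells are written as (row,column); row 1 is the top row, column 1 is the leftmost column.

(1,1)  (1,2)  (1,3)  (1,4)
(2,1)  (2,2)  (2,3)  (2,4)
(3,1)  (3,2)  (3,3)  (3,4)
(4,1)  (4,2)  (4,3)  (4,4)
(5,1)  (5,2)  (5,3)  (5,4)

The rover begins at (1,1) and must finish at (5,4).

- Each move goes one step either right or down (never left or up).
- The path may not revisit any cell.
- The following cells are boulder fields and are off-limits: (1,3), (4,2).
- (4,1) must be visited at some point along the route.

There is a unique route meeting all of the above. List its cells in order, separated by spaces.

Moves only go right or down, so the column and row indices never decrease.
Route from (1,1): 4× down (reaching (5,1)), 3× right (reaching (5,4)) — 7 moves in all.
Check: all required cells visited.

(1,1) (2,1) (3,1) (4,1) (5,1) (5,2) (5,3) (5,4)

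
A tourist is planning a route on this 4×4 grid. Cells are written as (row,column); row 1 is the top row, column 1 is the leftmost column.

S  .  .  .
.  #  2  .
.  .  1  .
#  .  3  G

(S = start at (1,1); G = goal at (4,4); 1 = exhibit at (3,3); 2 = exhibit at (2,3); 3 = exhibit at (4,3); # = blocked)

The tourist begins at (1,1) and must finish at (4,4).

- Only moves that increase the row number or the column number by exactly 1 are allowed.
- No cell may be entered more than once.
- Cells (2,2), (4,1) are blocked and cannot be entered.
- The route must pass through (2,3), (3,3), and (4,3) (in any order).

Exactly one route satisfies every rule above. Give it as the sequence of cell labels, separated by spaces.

(1,1) (1,2) (1,3) (2,3) (3,3) (4,3) (4,4)

Moves only go right or down, so the column and row indices never decrease.
Route from (1,1): 2× right (reaching (1,3)), 3× down (reaching (4,3)), right to (4,4) — 6 moves in all.
Check: all required cells visited.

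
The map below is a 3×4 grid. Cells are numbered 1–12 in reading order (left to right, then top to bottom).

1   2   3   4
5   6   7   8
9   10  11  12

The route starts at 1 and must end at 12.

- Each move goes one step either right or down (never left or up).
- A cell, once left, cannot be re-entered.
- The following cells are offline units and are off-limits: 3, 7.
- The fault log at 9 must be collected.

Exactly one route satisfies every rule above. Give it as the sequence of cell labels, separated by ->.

Moves only go right or down, so the column and row indices never decrease.
Route from 1: 2× down (reaching 9), 3× right (reaching 12) — 5 moves in all.
Check: all required cells visited.

1 -> 5 -> 9 -> 10 -> 11 -> 12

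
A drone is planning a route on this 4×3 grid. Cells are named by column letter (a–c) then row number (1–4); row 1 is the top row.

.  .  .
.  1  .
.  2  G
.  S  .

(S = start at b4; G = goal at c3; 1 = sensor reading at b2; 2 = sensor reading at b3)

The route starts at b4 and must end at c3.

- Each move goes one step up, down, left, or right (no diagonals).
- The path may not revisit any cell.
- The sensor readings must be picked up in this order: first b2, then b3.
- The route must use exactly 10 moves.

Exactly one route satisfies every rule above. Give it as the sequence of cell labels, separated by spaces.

The waypoints must appear in the order b2, b3, with no cell reused.
Route from b4: left to a4, 3× up (reaching a1), 2× right (reaching c1), down to c2, left to b2, down to b3, right to c3 — 10 moves in all.
Check: order respected (1 at step 8, 2 at step 9); 10 moves as required.

b4 a4 a3 a2 a1 b1 c1 c2 b2 b3 c3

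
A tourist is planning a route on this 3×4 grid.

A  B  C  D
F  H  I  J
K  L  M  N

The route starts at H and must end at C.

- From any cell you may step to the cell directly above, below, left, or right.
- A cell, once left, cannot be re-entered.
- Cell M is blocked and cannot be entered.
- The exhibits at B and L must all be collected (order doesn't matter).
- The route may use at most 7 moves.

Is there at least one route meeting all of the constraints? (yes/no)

yes

One route that works: H → L → K → F → A → B → C.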